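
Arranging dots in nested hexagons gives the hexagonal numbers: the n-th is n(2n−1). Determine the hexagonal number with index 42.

3486

42·(2·42 − 1) = 42·83 = 3486.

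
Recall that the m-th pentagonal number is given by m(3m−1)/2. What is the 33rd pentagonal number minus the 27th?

33·(3·33 − 1)/2 = 1617 and 27·(3·27 − 1)/2 = 1080.
Difference: 1617 − 1080 = 537.

537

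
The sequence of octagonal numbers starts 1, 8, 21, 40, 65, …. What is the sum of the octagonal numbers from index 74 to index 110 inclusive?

Σ i(3i−2) = 3Σi² − 2Σi over i = 74..110.
Σi = 6105 − 2701 = 3404 and Σi² = 449735 − 132349 = 317386.
3·317386 − 2·3404 = 945350.

945350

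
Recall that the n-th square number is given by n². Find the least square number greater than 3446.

3481

Solve n² > 3446 for integer n.
The largest n with value ≤ 3446 is 58 (since 3364 ≤ 3446 < 3481), so the first above is n = 59, value 3481.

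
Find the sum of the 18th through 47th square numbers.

Σ_{i=18}^{47} i² = 35720 − 1785 = 33935.

33935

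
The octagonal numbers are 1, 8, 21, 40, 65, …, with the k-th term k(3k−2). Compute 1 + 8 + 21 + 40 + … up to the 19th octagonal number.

Σ i(3i−2) = 3Σi² − 2Σi over i = 1..19.
Σi = 190 and Σi² = 2470.
3·2470 − 2·190 = 7030.

7030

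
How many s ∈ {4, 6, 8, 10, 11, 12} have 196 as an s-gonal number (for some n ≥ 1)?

2

s = 4: P(4, 14) = 196. ✓
s = 6: P(6, 10) = 190 and P(6, 11) = 231; 196 is not s-gonal.
s = 8: P(8, 8) = 176 and P(8, 9) = 225; 196 is not s-gonal.
s = 10: P(10, 7) = 175 and P(10, 8) = 232; 196 is not s-gonal.
s = 11: P(11, 7) = 196. ✓
s = 12: P(12, 6) = 156 and P(12, 7) = 217; 196 is not s-gonal.
Hits: s ∈ {4, 11} → 2.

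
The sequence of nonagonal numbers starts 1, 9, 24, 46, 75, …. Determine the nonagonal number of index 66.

The 66th nonagonal number is n(7n−5)/2 with n = 66.
66·(7·66 − 5)/2 = 66·457/2 = 15081.

15081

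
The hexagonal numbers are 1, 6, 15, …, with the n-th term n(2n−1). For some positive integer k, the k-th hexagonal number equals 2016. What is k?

32

Set n(2n−1) = 2016, giving 2n² − n − 2016 = 0.
The discriminant is 1 + 8·2016 = 16129, and √16129 = 127.
So n = (1 + 127) / 4 = 128/4 = 32.
Check: 32·(2·32 − 1) = 2016. ✓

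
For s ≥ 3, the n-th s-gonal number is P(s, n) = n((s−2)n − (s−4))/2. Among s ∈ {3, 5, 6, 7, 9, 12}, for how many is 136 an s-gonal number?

1

s = 3: P(3, 16) = 136. ✓
s = 5: P(5, 9) = 117 and P(5, 10) = 145; 136 is not s-gonal.
s = 6: P(6, 8) = 120 and P(6, 9) = 153; 136 is not s-gonal.
s = 7: P(7, 7) = 112 and P(7, 8) = 148; 136 is not s-gonal.
s = 9: P(9, 6) = 111 and P(9, 7) = 154; 136 is not s-gonal.
s = 12: P(12, 5) = 105 and P(12, 6) = 156; 136 is not s-gonal.
Hits: s ∈ {3} → 1.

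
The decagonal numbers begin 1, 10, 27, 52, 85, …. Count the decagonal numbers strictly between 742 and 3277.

14

The n-th decagonal number is n(4n−3).
Smallest index with value > 742: n = 15 (giving 855).
Largest index with value < 3277: n = 28 (giving 3052).
Indices 15 through 28: 14 terms.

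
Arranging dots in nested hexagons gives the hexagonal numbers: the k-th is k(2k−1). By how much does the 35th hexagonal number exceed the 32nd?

35·(2·35 − 1) = 2415 and 32·(2·32 − 1) = 2016.
Difference: 2415 − 2016 = 399.

399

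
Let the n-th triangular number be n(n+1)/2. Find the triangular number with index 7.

28

7·8/2 = 56/2 = 28.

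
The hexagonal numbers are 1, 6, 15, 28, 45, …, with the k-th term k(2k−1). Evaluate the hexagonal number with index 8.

The 8th hexagonal number is n(2n−1) with n = 8.
8·(2·8 − 1) = 8·15 = 120.

120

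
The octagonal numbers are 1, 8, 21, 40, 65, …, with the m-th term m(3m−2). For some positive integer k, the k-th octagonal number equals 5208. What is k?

42

Set n(3n−2) = 5208, giving 3n² − 2n − 5208 = 0.
The discriminant is 4 + 12·5208 = 62500, and √62500 = 250.
So n = (2 + 250) / 6 = 252/6 = 42.
Check: 42·(3·42 − 2) = 5208. ✓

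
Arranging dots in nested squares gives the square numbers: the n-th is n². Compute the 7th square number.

49

The 7th square number is n² with n = 7.
7² = 49.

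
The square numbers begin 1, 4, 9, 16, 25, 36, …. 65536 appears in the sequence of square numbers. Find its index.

We need n² = 65536, so n = √65536 = 256.

256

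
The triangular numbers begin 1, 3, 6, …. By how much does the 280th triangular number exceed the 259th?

280·281/2 = 39340 and 259·260/2 = 33670.
Difference: 39340 − 33670 = 5670.

5670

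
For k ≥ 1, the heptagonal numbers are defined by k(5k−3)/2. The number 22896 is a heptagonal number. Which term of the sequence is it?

Set n(5n−3)/2 = 22896, giving 5n² − 3n − 45792 = 0.
So n = (3 + 957) / 10 = 960/10 = 96.
Check: 96·(5·96 − 3)/2 = 22896. ✓

96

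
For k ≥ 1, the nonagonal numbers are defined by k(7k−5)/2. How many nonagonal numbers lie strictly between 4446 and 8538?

13

The n-th nonagonal number is n(7n−5)/2.
Smallest index with value > 4446: n = 37 (giving 4699).
Largest index with value < 8538: n = 49 (giving 8281).
Indices 37 through 49: 13 terms.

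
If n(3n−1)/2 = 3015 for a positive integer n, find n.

45

Set n(3n−1)/2 = 3015, giving 3n² − n − 6030 = 0.
The discriminant is 1 + 24·3015 = 72361, and √72361 = 269.
So n = (1 + 269) / 6 = 270/6 = 45.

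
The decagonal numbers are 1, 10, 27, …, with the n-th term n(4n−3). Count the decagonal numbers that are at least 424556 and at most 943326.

160

The n-th decagonal number is n(4n−3).
Smallest index with value ≥ 424556: n = 327 (giving 426735).
Largest index with value ≤ 943326: n = 486 (giving 943326).
Indices 327 through 486: 160 terms.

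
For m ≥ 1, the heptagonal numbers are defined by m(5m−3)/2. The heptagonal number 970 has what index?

20

Set n(5n−3)/2 = 970, giving 5n² − 3n − 1940 = 0.
The discriminant is 9 + 40·970 = 38809, and √38809 = 197.
So n = (3 + 197) / 10 = 200/10 = 20.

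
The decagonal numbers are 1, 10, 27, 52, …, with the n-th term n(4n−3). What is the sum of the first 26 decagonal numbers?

23751

Σ i(4i−3) = 4Σi² − 3Σi over i = 1..26.
Σi = 351 and Σi² = 6201.
4·6201 − 3·351 = 23751.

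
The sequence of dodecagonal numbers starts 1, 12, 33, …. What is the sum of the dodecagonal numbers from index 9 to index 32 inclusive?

Σ i(5i−4) = 5Σi² − 4Σi over i = 9..32.
Σi = 528 − 36 = 492 and Σi² = 11440 − 204 = 11236.
5·11236 − 4·492 = 54212.

54212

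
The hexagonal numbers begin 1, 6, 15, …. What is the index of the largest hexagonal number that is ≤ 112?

Solve n(2n−1) ≤ 112 for integer n.
n = 7 gives 91 ≤ 112, while n = 8 gives 120 > 112; so the answer is index 7.

7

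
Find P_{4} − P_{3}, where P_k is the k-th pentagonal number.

Consecutive pentagonal numbers differ by 3n − 2: here 3·4 − 2 = 10.

10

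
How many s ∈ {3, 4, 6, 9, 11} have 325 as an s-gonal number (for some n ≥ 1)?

s = 3: P(3, 25) = 325. ✓
s = 4: P(4, 18) = 324 and P(4, 19) = 361; 325 is not s-gonal.
s = 6: P(6, 13) = 325. ✓
s = 9: P(9, 10) = 325. ✓
s = 11: P(11, 8) = 260 and P(11, 9) = 333; 325 is not s-gonal.
Hits: s ∈ {3, 6, 9} → 3.

3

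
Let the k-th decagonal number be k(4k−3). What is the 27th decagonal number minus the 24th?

603

27·(4·27 − 3) = 2835 and 24·(4·24 − 3) = 2232.
Difference: 2835 − 2232 = 603.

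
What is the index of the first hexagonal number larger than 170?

Solve n(2n−1) > 170 for integer n.
The largest n with value ≤ 170 is 9 (since 153 ≤ 170 < 190), so the first above is n = 10, value 190.

10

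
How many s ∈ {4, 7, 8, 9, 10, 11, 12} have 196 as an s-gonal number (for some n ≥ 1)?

2

s = 4: P(4, 14) = 196. ✓
s = 7: P(7, 9) = 189 and P(7, 10) = 235; 196 is not s-gonal.
s = 8: P(8, 8) = 176 and P(8, 9) = 225; 196 is not s-gonal.
s = 9: P(9, 7) = 154 and P(9, 8) = 204; 196 is not s-gonal.
s = 10: P(10, 7) = 175 and P(10, 8) = 232; 196 is not s-gonal.
s = 11: P(11, 7) = 196. ✓
s = 12: P(12, 6) = 156 and P(12, 7) = 217; 196 is not s-gonal.
Hits: s ∈ {4, 11} → 2.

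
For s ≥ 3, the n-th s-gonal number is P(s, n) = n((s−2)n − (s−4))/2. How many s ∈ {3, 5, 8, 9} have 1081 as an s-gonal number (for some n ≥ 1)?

s = 3: P(3, 46) = 1081. ✓
s = 5: P(5, 27) = 1080 and P(5, 28) = 1162; 1081 is not s-gonal.
s = 8: P(8, 19) = 1045 and P(8, 20) = 1160; 1081 is not s-gonal.
s = 9: P(9, 17) = 969 and P(9, 18) = 1089; 1081 is not s-gonal.
Hits: s ∈ {3} → 1.

1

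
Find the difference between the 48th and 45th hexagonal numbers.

555

48·(2·48 − 1) = 4560 and 45·(2·45 − 1) = 4005.
Difference: 4560 − 4005 = 555.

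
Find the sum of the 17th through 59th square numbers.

Σ_{i=17}^{59} i² = 70210 − 1496 = 68714.

68714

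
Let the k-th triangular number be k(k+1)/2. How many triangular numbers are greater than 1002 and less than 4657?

52

The n-th triangular number is n(n+1)/2.
Smallest index with value > 1002: n = 45 (giving 1035).
Largest index with value < 4657: n = 96 (giving 4656).
Indices 45 through 96: 52 terms.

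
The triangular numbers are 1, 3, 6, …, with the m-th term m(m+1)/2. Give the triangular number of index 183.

16836

The 183rd triangular number is n(n+1)/2 with n = 183.
183·184/2 = 33672/2 = 16836.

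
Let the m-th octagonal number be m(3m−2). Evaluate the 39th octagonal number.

4485

The 39th octagonal number is n(3n−2) with n = 39.
39·(3·39 − 2) = 39·115 = 4485.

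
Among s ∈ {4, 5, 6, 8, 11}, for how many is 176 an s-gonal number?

2

s = 4: P(4, 13) = 169 and P(4, 14) = 196; 176 is not s-gonal.
s = 5: P(5, 11) = 176. ✓
s = 6: P(6, 9) = 153 and P(6, 10) = 190; 176 is not s-gonal.
s = 8: P(8, 8) = 176. ✓
s = 11: P(11, 6) = 141 and P(11, 7) = 196; 176 is not s-gonal.
Hits: s ∈ {5, 8} → 2.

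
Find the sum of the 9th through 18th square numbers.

Σ_{i=9}^{18} i² = 2109 − 204 = 1905.

1905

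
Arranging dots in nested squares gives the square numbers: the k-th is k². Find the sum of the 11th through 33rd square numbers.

12144

Σ_{i=11}^{33} i² = 12529 − 385 = 12144.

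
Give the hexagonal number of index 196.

76636

The 196th hexagonal number is n(2n−1) with n = 196.
196·(2·196 − 1) = 196·391 = 76636.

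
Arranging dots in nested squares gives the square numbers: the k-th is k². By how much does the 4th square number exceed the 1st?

4² = 16 and 1² = 1.
Difference: 16 − 1 = 15.

15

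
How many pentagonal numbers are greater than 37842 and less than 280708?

The n-th pentagonal number is n(3n−1)/2.
Smallest index with value > 37842: n = 160 (giving 38320).
Largest index with value < 280708: n = 432 (giving 279720).
Indices 160 through 432: 273 terms.

273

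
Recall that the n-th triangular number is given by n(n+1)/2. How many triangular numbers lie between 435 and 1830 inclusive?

32

The n-th triangular number is n(n+1)/2.
Smallest index with value ≥ 435: n = 29 (giving 435).
Largest index with value ≤ 1830: n = 60 (giving 1830).
Indices 29 through 60: 32 terms.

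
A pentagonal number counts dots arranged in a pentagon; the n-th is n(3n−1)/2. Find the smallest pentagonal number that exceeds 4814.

4845

Solve n(3n−1)/2 > 4814 for integer n.
The largest n with value ≤ 4814 is 56 (since 4676 ≤ 4814 < 4845), so the first above is n = 57, value 4845.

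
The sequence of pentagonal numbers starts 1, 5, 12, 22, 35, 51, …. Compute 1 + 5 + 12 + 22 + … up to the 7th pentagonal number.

196

Σ i(3i−1)/2 = (3Σi² − Σi) / 2 over i = 1..7.
Σi = 28 and Σi² = 140.
(3·140 − 1·28) / 2 = 392/2 = 196.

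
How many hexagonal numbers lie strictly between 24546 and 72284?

79

The n-th hexagonal number is n(2n−1).
Smallest index with value > 24546: n = 112 (giving 24976).
Largest index with value < 72284: n = 190 (giving 72010).
Indices 112 through 190: 79 terms.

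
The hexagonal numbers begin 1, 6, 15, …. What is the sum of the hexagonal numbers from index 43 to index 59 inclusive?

88383

Σ i(2i−1) = 2Σi² − Σi over i = 43..59.
Σi = 1770 − 903 = 867 and Σi² = 70210 − 25585 = 44625.
2·44625 − 1·867 = 88383.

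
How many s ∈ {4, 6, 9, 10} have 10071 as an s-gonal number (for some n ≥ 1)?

s = 4: P(4, 100) = 10000 and P(4, 101) = 10201; 10071 is not s-gonal.
s = 6: P(6, 71) = 10011 and P(6, 72) = 10296; 10071 is not s-gonal.
s = 9: P(9, 54) = 10071. ✓
s = 10: P(10, 50) = 9850 and P(10, 51) = 10251; 10071 is not s-gonal.
Hits: s ∈ {9} → 1.

1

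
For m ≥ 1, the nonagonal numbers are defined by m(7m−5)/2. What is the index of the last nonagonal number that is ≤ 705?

14

Solve n(7n−5)/2 ≤ 705 for integer n.
n = 14 gives 651 ≤ 705, while n = 15 gives 750 > 705; so the answer is index 14.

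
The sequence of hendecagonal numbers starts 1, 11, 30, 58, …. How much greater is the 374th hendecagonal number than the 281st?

374·(9·374 − 7)/2 = 628133 and 281·(9·281 − 7)/2 = 354341.
Difference: 628133 − 354341 = 273792.

273792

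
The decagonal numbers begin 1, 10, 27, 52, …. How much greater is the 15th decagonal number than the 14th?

Consecutive decagonal numbers differ by 8n − 7: here 8·15 − 7 = 113.

113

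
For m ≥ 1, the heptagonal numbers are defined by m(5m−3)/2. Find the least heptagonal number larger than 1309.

Solve n(5n−3)/2 > 1309 for integer n.
The largest n with value ≤ 1309 is 23 (since 1288 ≤ 1309 < 1404), so the first above is n = 24, value 1404.

1404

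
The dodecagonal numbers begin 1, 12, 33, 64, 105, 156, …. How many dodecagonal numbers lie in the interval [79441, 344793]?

The n-th dodecagonal number is n(5n−4).
Smallest index with value ≥ 79441: n = 127 (giving 80137).
Largest index with value ≤ 344793: n = 263 (giving 344793).
Indices 127 through 263: 137 terms.

137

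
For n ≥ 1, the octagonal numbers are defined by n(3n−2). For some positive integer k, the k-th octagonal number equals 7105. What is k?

Set n(3n−2) = 7105, giving 3n² − 2n − 7105 = 0.
So n = (2 + 292) / 6 = 294/6 = 49.

49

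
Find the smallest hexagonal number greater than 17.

28

Solve n(2n−1) > 17 for integer n.
The largest n with value ≤ 17 is 3 (since 15 ≤ 17 < 28), so the first above is n = 4, value 28.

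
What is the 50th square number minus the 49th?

99

n² − (n−1)² = 2n − 1, so 50² − 49² = 2·50 − 1 = 99.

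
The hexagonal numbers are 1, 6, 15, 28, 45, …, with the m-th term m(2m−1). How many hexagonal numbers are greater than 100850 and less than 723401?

377

The n-th hexagonal number is n(2n−1).
Smallest index with value > 100850: n = 225 (giving 101025).
Largest index with value < 723401: n = 601 (giving 721801).
Indices 225 through 601: 377 terms.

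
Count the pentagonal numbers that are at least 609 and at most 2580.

21

The n-th pentagonal number is n(3n−1)/2.
Smallest index with value ≥ 609: n = 21 (giving 651).
Largest index with value ≤ 2580: n = 41 (giving 2501).
Indices 21 through 41: 21 terms.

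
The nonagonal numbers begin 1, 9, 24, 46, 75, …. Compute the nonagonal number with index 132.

132·(7·132 − 5)/2 = 132·919/2 = 60654.

60654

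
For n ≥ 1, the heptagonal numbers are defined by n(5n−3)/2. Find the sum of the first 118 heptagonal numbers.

Σ i(5i−3)/2 = (5Σi² − 3Σi) / 2 over i = 1..118.
Σi = 7021 and Σi² = 554659.
(5·554659 − 3·7021) / 2 = 2752232/2 = 1376116.

1376116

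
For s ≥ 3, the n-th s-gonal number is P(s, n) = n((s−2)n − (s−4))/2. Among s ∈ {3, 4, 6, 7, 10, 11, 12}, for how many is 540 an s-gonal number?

s = 3: P(3, 32) = 528 and P(3, 33) = 561; 540 is not s-gonal.
s = 4: P(4, 23) = 529 and P(4, 24) = 576; 540 is not s-gonal.
s = 6: P(6, 16) = 496 and P(6, 17) = 561; 540 is not s-gonal.
s = 7: P(7, 15) = 540. ✓
s = 10: P(10, 12) = 540. ✓
s = 11: P(11, 11) = 506 and P(11, 12) = 606; 540 is not s-gonal.
s = 12: P(12, 10) = 460 and P(12, 11) = 561; 540 is not s-gonal.
Hits: s ∈ {7, 10} → 2.

2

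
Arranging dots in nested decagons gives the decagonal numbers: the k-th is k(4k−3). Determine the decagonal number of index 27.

27·(4·27 − 3) = 27·105 = 2835.

2835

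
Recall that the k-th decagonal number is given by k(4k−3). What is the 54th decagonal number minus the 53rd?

Consecutive decagonal numbers differ by 8n − 7: here 8·54 − 7 = 425.

425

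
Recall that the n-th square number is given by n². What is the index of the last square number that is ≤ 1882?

43

Solve n² ≤ 1882 for integer n.
n = 43 gives 1849 ≤ 1882, while n = 44 gives 1936 > 1882; so the answer is index 43.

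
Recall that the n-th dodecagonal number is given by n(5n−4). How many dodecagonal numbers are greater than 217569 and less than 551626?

123

The n-th dodecagonal number is n(5n−4).
Smallest index with value > 217569: n = 210 (giving 219660).
Largest index with value < 551626: n = 332 (giving 549792).
Indices 210 through 332: 123 terms.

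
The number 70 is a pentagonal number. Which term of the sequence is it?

Set n(3n−1)/2 = 70, giving 3n² − n − 140 = 0.
So n = (1 + 41) / 6 = 42/6 = 7.
Check: 7·(3·7 − 1)/2 = 70. ✓

7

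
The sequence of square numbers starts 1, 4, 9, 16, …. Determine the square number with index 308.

The 308th square number is n² with n = 308.
308² = 94864.

94864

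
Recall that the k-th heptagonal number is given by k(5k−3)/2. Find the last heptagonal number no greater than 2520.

Solve n(5n−3)/2 ≤ 2520 for integer n.
n = 32 gives 2512 ≤ 2520, while n = 33 gives 2673 > 2520; so the answer is 2512.

2512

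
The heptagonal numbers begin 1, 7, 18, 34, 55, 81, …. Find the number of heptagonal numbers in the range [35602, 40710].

8

The n-th heptagonal number is n(5n−3)/2.
Smallest index with value ≥ 35602: n = 120 (giving 35820).
Largest index with value ≤ 40710: n = 127 (giving 40132).
Indices 120 through 127: 8 terms.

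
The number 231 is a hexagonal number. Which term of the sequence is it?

Set n(2n−1) = 231, giving 2n² − n − 231 = 0.
So n = (1 + 43) / 4 = 44/4 = 11.

11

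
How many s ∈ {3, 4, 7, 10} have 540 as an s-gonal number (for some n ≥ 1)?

s = 3: P(3, 32) = 528 and P(3, 33) = 561; 540 is not s-gonal.
s = 4: P(4, 23) = 529 and P(4, 24) = 576; 540 is not s-gonal.
s = 7: P(7, 15) = 540. ✓
s = 10: P(10, 12) = 540. ✓
Hits: s ∈ {7, 10} → 2.

2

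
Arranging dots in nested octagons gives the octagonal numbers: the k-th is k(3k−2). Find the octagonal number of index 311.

The 311th octagonal number is n(3n−2) with n = 311.
311·(3·311 − 2) = 311·931 = 289541.

289541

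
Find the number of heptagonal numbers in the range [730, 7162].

36

The n-th heptagonal number is n(5n−3)/2.
Smallest index with value ≥ 730: n = 18 (giving 783).
Largest index with value ≤ 7162: n = 53 (giving 6943).
Indices 18 through 53: 36 terms.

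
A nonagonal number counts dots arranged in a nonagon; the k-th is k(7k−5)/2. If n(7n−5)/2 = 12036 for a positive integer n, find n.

59

Set n(7n−5)/2 = 12036, giving 7n² − 5n − 24072 = 0.
So n = (5 + 821) / 14 = 826/14 = 59.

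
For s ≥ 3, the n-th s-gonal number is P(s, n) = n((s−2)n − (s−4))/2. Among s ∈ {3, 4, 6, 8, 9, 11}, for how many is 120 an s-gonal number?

s = 3: P(3, 15) = 120. ✓
s = 4: P(4, 10) = 100 and P(4, 11) = 121; 120 is not s-gonal.
s = 6: P(6, 8) = 120. ✓
s = 8: P(8, 6) = 96 and P(8, 7) = 133; 120 is not s-gonal.
s = 9: P(9, 6) = 111 and P(9, 7) = 154; 120 is not s-gonal.
s = 11: P(11, 5) = 95 and P(11, 6) = 141; 120 is not s-gonal.
Hits: s ∈ {3, 6} → 2.

2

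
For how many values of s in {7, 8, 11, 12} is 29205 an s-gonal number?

1

s = 7: P(7, 108) = 28998 and P(7, 109) = 29539; 29205 is not s-gonal.
s = 8: P(8, 99) = 29205. ✓
s = 11: P(11, 80) = 28520 and P(11, 81) = 29241; 29205 is not s-gonal.
s = 12: P(12, 76) = 28576 and P(12, 77) = 29337; 29205 is not s-gonal.
Hits: s ∈ {8} → 1.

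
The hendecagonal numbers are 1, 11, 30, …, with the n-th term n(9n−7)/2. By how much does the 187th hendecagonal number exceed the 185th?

3341

187·(9·187 − 7)/2 = 156706 and 185·(9·185 − 7)/2 = 153365.
Difference: 156706 − 153365 = 3341.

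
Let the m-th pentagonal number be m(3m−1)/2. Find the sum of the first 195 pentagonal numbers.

3726450

Σ i(3i−1)/2 = (3Σi² − Σi) / 2 over i = 1..195.
Σi = 19110 and Σi² = 2490670.
(3·2490670 − 1·19110) / 2 = 7452900/2 = 3726450.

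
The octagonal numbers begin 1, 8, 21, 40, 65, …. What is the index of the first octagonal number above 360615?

Solve n(3n−2) > 360615 for integer n.
The largest n with value ≤ 360615 is 347 (since 360533 ≤ 360615 < 362616), so the first above is n = 348, value 362616.

348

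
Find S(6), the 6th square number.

36

The 6th square number is n² with n = 6.
6² = 36.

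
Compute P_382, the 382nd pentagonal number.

218695

382·(3·382 − 1)/2 = 382·1145/2 = 218695.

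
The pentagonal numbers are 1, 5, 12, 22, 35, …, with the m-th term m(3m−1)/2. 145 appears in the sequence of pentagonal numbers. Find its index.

Set n(3n−1)/2 = 145, giving 3n² − n − 290 = 0.
So n = (1 + 59) / 6 = 60/6 = 10.

10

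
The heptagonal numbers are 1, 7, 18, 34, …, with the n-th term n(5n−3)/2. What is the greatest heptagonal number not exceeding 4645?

Solve n(5n−3)/2 ≤ 4645 for integer n.
n = 43 gives 4558 ≤ 4645, while n = 44 gives 4774 > 4645; so the answer is 4558.

4558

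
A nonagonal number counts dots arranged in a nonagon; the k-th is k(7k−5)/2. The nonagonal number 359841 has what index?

Set n(7n−5)/2 = 359841, giving 7n² − 5n − 719682 = 0.
The discriminant is 25 + 56·359841 = 20151121, and √20151121 = 4489.
So n = (5 + 4489) / 14 = 4494/14 = 321.
Check: 321·(7·321 − 5)/2 = 359841. ✓

321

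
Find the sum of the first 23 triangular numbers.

2300

Σ i(i+1)/2 = (Σi² + Σi) / 2 over i = 1..23.
Σi = 276 and Σi² = 4324.
(1·4324 + 1·276) / 2 = 4600/2 = 2300.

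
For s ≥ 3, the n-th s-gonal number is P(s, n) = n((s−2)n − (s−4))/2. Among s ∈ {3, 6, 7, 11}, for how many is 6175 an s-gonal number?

s = 3: P(3, 110) = 6105 and P(3, 111) = 6216; 6175 is not s-gonal.
s = 6: P(6, 55) = 5995 and P(6, 56) = 6216; 6175 is not s-gonal.
s = 7: P(7, 50) = 6175. ✓
s = 11: P(11, 37) = 6031 and P(11, 38) = 6365; 6175 is not s-gonal.
Hits: s ∈ {7} → 1.

1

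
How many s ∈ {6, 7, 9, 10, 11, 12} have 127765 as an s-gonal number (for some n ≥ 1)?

1

s = 6: P(6, 253) = 127765. ✓
s = 7: P(7, 226) = 127351 and P(7, 227) = 128482; 127765 is not s-gonal.
s = 9: P(9, 191) = 127206 and P(9, 192) = 128544; 127765 is not s-gonal.
s = 10: P(10, 179) = 127627 and P(10, 180) = 129060; 127765 is not s-gonal.
s = 11: P(11, 168) = 126420 and P(11, 169) = 127933; 127765 is not s-gonal.
s = 12: P(12, 160) = 127360 and P(12, 161) = 128961; 127765 is not s-gonal.
Hits: s ∈ {6} → 1.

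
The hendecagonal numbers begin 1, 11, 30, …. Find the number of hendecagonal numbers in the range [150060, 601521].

The n-th hendecagonal number is n(9n−7)/2.
Smallest index with value ≥ 150060: n = 183 (giving 150060).
Largest index with value ≤ 601521: n = 366 (giving 601521).
Indices 183 through 366: 184 terms.

184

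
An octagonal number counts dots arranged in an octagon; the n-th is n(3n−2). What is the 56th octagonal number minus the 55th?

Consecutive octagonal numbers differ by 6n − 5: here 6·56 − 5 = 331.

331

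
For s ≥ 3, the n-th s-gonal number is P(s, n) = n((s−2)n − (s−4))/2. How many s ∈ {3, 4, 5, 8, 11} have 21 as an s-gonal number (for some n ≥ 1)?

2

s = 3: P(3, 6) = 21. ✓
s = 4: P(4, 4) = 16 and P(4, 5) = 25; 21 is not s-gonal.
s = 5: P(5, 3) = 12 and P(5, 4) = 22; 21 is not s-gonal.
s = 8: P(8, 3) = 21. ✓
s = 11: P(11, 2) = 11 and P(11, 3) = 30; 21 is not s-gonal.
Hits: s ∈ {3, 8} → 2.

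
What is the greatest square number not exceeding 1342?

Solve n² ≤ 1342 for integer n.
n = 36 gives 1296 ≤ 1342, while n = 37 gives 1369 > 1342; so the answer is 1296.

1296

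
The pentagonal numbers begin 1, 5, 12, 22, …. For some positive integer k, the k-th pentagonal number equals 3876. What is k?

Set n(3n−1)/2 = 3876, giving 3n² − n − 7752 = 0.
The discriminant is 1 + 24·3876 = 93025, and √93025 = 305.
So n = (1 + 305) / 6 = 306/6 = 51.
Check: 51·(3·51 − 1)/2 = 3876. ✓

51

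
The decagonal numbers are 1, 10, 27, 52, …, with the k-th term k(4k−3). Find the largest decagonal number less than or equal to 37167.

Solve n(4n−3) ≤ 37167 for integer n.
n = 96 gives 36576 ≤ 37167, while n = 97 gives 37345 > 37167; so the answer is 36576.

36576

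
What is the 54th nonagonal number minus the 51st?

54·(7·54 − 5)/2 = 10071 and 51·(7·51 − 5)/2 = 8976.
Difference: 10071 − 8976 = 1095.

1095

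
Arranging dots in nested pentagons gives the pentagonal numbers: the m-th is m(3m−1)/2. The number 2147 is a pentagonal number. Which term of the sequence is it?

38

Set n(3n−1)/2 = 2147, giving 3n² − n − 4294 = 0.
The discriminant is 1 + 24·2147 = 51529, and √51529 = 227.
So n = (1 + 227) / 6 = 228/6 = 38.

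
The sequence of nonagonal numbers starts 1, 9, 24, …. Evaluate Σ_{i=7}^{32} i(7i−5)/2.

Σ i(7i−5)/2 = (7Σi² − 5Σi) / 2 over i = 7..32.
Σi = 528 − 21 = 507 and Σi² = 11440 − 91 = 11349.
(7·11349 − 5·507) / 2 = 76908/2 = 38454.

38454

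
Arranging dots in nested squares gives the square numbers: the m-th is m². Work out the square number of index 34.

The 34th square number is n² with n = 34.
34² = 1156.

1156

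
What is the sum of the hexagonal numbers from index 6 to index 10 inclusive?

Σ i(2i−1) = 2Σi² − Σi over i = 6..10.
Σi = 55 − 15 = 40 and Σi² = 385 − 55 = 330.
2·330 − 1·40 = 620.

620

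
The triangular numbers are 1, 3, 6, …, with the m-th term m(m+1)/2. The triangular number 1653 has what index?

57

Set n(n+1)/2 = 1653, giving n² + n − 3306 = 0.
So n = (-1 + 115) / 2 = 114/2 = 57.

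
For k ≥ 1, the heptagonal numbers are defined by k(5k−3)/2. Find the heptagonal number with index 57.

The 57th heptagonal number is n(5n−3)/2 with n = 57.
57·(5·57 − 3)/2 = 57·282/2 = 57·141 = 8037.

8037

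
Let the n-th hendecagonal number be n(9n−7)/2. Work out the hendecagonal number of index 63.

63·(9·63 − 7)/2 = 63·560/2 = 63·280 = 17640.

17640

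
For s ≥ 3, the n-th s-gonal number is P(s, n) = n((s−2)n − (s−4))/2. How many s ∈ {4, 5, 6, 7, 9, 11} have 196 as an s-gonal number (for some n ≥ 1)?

s = 4: P(4, 14) = 196. ✓
s = 5: P(5, 11) = 176 and P(5, 12) = 210; 196 is not s-gonal.
s = 6: P(6, 10) = 190 and P(6, 11) = 231; 196 is not s-gonal.
s = 7: P(7, 9) = 189 and P(7, 10) = 235; 196 is not s-gonal.
s = 9: P(9, 7) = 154 and P(9, 8) = 204; 196 is not s-gonal.
s = 11: P(11, 7) = 196. ✓
Hits: s ∈ {4, 11} → 2.

2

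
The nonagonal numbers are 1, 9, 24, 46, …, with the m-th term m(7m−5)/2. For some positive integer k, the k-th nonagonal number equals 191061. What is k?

Set n(7n−5)/2 = 191061, giving 7n² − 5n − 382122 = 0.
So n = (5 + 3271) / 14 = 3276/14 = 234.

234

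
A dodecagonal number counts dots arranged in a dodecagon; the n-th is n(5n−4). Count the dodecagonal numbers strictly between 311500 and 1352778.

The n-th dodecagonal number is n(5n−4).
Smallest index with value > 311500: n = 251 (giving 314001).
Largest index with value < 1352778: n = 520 (giving 1349920).
Indices 251 through 520: 270 terms.

270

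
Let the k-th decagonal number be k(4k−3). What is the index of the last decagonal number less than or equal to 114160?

169

Solve n(4n−3) ≤ 114160 for integer n.
n = 169 gives 113737 ≤ 114160, while n = 170 gives 115090 > 114160; so the answer is index 169.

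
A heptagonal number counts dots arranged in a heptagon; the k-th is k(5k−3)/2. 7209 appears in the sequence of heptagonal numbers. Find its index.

54

Set n(5n−3)/2 = 7209, giving 5n² − 3n − 14418 = 0.
The discriminant is 9 + 40·7209 = 288369, and √288369 = 537.
So n = (3 + 537) / 10 = 540/10 = 54.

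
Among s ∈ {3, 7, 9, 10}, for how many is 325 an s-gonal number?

s = 3: P(3, 25) = 325. ✓
s = 7: P(7, 11) = 286 and P(7, 12) = 342; 325 is not s-gonal.
s = 9: P(9, 10) = 325. ✓
s = 10: P(10, 9) = 297 and P(10, 10) = 370; 325 is not s-gonal.
Hits: s ∈ {3, 9} → 2.

2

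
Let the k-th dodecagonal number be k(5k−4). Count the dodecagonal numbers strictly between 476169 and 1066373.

153

The n-th dodecagonal number is n(5n−4).
Smallest index with value > 476169: n = 310 (giving 479260).
Largest index with value < 1066373: n = 462 (giving 1065372).
Indices 310 through 462: 153 terms.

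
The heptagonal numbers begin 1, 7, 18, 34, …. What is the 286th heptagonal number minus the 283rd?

286·(5·286 − 3)/2 = 204061 and 283·(5·283 − 3)/2 = 199798.
Difference: 204061 − 199798 = 4263.

4263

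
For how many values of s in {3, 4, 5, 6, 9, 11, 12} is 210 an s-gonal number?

2

s = 3: P(3, 20) = 210. ✓
s = 4: P(4, 14) = 196 and P(4, 15) = 225; 210 is not s-gonal.
s = 5: P(5, 12) = 210. ✓
s = 6: P(6, 10) = 190 and P(6, 11) = 231; 210 is not s-gonal.
s = 9: P(9, 8) = 204 and P(9, 9) = 261; 210 is not s-gonal.
s = 11: P(11, 7) = 196 and P(11, 8) = 260; 210 is not s-gonal.
s = 12: P(12, 6) = 156 and P(12, 7) = 217; 210 is not s-gonal.
Hits: s ∈ {3, 5} → 2.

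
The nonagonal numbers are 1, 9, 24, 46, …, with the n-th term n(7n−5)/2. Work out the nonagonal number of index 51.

51·(7·51 − 5)/2 = 51·352/2 = 51·176 = 8976.

8976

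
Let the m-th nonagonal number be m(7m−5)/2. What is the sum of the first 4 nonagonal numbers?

Σ i(7i−5)/2 = (7Σi² − 5Σi) / 2 over i = 1..4.
Σi = 10 and Σi² = 30.
(7·30 − 5·10) / 2 = 160/2 = 80.

80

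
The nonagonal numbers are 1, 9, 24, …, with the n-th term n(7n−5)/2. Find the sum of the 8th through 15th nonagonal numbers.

3620

Σ i(7i−5)/2 = (7Σi² − 5Σi) / 2 over i = 8..15.
Σi = 120 − 28 = 92 and Σi² = 1240 − 140 = 1100.
(7·1100 − 5·92) / 2 = 7240/2 = 3620.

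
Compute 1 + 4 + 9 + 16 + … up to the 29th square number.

Σ_{i=1}^{29} i² = 29·30·59/6 = 8555.

8555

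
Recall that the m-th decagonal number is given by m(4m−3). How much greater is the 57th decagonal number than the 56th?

449

Consecutive decagonal numbers differ by 8n − 7: here 8·57 − 7 = 449.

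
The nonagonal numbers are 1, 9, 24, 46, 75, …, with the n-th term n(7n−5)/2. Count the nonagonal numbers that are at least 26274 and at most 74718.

60

The n-th nonagonal number is n(7n−5)/2.
Smallest index with value ≥ 26274: n = 87 (giving 26274).
Largest index with value ≤ 74718: n = 146 (giving 74241).
Indices 87 through 146: 60 terms.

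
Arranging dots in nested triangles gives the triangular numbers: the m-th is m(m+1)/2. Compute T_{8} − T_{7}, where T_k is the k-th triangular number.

Consecutive triangular numbers differ by n: T_{8} − T_{7} = 8.

8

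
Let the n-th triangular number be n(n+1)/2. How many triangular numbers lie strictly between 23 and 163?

11

The n-th triangular number is n(n+1)/2.
Smallest index with value > 23: n = 7 (giving 28).
Largest index with value < 163: n = 17 (giving 153).
Indices 7 through 17: 11 terms.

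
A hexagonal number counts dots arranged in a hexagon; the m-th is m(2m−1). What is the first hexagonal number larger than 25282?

Solve n(2n−1) > 25282 for integer n.
The largest n with value ≤ 25282 is 112 (since 24976 ≤ 25282 < 25425), so the first above is n = 113, value 25425.

25425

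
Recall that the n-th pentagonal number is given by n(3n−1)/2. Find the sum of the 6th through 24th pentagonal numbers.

7125

Σ i(3i−1)/2 = (3Σi² − Σi) / 2 over i = 6..24.
Σi = 300 − 15 = 285 and Σi² = 4900 − 55 = 4845.
(3·4845 − 1·285) / 2 = 14250/2 = 7125.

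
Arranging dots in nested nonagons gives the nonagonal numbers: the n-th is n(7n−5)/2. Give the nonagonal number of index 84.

24486

84·(7·84 − 5)/2 = 84·583/2 = 24486.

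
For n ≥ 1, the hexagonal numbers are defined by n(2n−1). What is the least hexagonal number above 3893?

Solve n(2n−1) > 3893 for integer n.
The largest n with value ≤ 3893 is 44 (since 3828 ≤ 3893 < 4005), so the first above is n = 45, value 4005.

4005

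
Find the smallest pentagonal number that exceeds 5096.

Solve n(3n−1)/2 > 5096 for integer n.
The largest n with value ≤ 5096 is 58 (since 5017 ≤ 5096 < 5192), so the first above is n = 59, value 5192.

5192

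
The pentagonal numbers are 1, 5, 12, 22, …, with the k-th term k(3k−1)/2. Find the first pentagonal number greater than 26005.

26070

Solve n(3n−1)/2 > 26005 for integer n.
The largest n with value ≤ 26005 is 131 (since 25676 ≤ 26005 < 26070), so the first above is n = 132, value 26070.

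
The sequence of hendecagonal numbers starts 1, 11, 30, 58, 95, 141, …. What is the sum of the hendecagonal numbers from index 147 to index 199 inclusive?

Σ i(9i−7)/2 = (9Σi² − 7Σi) / 2 over i = 147..199.
Σi = 19900 − 10731 = 9169 and Σi² = 2646700 − 1048061 = 1598639.
(9·1598639 − 7·9169) / 2 = 14323568/2 = 7161784.

7161784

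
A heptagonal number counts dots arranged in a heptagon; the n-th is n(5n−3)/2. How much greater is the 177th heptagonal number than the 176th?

881

Consecutive heptagonal numbers differ by 5n − 4: here 5·177 − 4 = 881.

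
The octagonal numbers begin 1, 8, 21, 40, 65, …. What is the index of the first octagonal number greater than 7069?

49

Solve n(3n−2) > 7069 for integer n.
The largest n with value ≤ 7069 is 48 (since 6816 ≤ 7069 < 7105), so the first above is n = 49, value 7105.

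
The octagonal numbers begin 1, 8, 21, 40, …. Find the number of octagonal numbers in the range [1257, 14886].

50

The n-th octagonal number is n(3n−2).
Smallest index with value ≥ 1257: n = 21 (giving 1281).
Largest index with value ≤ 14886: n = 70 (giving 14560).
Indices 21 through 70: 50 terms.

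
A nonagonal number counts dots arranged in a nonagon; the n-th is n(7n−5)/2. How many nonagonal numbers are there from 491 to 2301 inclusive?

14

The n-th nonagonal number is n(7n−5)/2.
Smallest index with value ≥ 491: n = 13 (giving 559).
Largest index with value ≤ 2301: n = 26 (giving 2301).
Indices 13 through 26: 14 terms.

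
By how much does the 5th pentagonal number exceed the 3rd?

5·(3·5 − 1)/2 = 35 and 3·(3·3 − 1)/2 = 12.
Difference: 35 − 12 = 23.

23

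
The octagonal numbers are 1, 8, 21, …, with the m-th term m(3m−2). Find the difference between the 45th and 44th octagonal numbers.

265

Consecutive octagonal numbers differ by 6n − 5: here 6·45 − 5 = 265.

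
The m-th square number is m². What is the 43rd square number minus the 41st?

43² = 1849 and 41² = 1681.
Difference: 1849 − 1681 = 168.

168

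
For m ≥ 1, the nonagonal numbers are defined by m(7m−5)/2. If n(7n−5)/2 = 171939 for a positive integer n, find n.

Set n(7n−5)/2 = 171939, giving 7n² − 5n − 343878 = 0.
The discriminant is 25 + 56·171939 = 9628609, and √9628609 = 3103.
So n = (5 + 3103) / 14 = 3108/14 = 222.
Check: 222·(7·222 − 5)/2 = 171939. ✓

222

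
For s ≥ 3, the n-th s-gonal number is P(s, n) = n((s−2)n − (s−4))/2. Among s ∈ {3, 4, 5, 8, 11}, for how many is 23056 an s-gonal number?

1

s = 3: P(3, 214) = 23005 and P(3, 215) = 23220; 23056 is not s-gonal.
s = 4: P(4, 151) = 22801 and P(4, 152) = 23104; 23056 is not s-gonal.
s = 5: P(5, 124) = 23002 and P(5, 125) = 23375; 23056 is not s-gonal.
s = 8: P(8, 88) = 23056. ✓
s = 11: P(11, 71) = 22436 and P(11, 72) = 23076; 23056 is not s-gonal.
Hits: s ∈ {8} → 1.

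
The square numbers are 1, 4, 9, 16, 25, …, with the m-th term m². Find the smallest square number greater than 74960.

Solve n² > 74960 for integer n.
The largest n with value ≤ 74960 is 273 (since 74529 ≤ 74960 < 75076), so the first above is n = 274, value 75076.

75076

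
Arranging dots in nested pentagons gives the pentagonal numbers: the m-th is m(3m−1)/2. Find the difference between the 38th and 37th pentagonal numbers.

Consecutive pentagonal numbers differ by 3n − 2: here 3·38 − 2 = 112.

112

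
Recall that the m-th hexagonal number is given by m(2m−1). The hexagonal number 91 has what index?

7

Set n(2n−1) = 91, giving 2n² − n − 91 = 0.
The discriminant is 1 + 8·91 = 729, and √729 = 27.
So n = (1 + 27) / 4 = 28/4 = 7.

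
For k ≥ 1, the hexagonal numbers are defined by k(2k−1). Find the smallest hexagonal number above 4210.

4371

Solve n(2n−1) > 4210 for integer n.
The largest n with value ≤ 4210 is 46 (since 4186 ≤ 4210 < 4371), so the first above is n = 47, value 4371.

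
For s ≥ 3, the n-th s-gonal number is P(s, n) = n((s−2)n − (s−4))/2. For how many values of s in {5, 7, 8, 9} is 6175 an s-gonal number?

s = 5: P(5, 64) = 6112 and P(5, 65) = 6305; 6175 is not s-gonal.
s = 7: P(7, 50) = 6175. ✓
s = 8: P(8, 45) = 5985 and P(8, 46) = 6256; 6175 is not s-gonal.
s = 9: P(9, 42) = 6069 and P(9, 43) = 6364; 6175 is not s-gonal.
Hits: s ∈ {7} → 1.

1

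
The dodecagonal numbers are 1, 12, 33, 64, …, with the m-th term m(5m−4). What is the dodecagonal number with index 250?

311500

250·(5·250 − 4) = 250·1246 = 311500.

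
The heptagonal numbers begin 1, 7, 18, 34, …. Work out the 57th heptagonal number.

8037

The 57th heptagonal number is n(5n−3)/2 with n = 57.
57·(5·57 − 3)/2 = 57·282/2 = 57·141 = 8037.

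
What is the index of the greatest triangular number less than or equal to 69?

11

Solve n(n+1)/2 ≤ 69 for integer n.
n = 11 gives 66 ≤ 69, while n = 12 gives 78 > 69; so the answer is index 11.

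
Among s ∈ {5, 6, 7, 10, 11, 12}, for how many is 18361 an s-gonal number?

s = 5: P(5, 110) = 18095 and P(5, 111) = 18426; 18361 is not s-gonal.
s = 6: P(6, 96) = 18336 and P(6, 97) = 18721; 18361 is not s-gonal.
s = 7: P(7, 86) = 18361. ✓
s = 10: P(10, 68) = 18292 and P(10, 69) = 18837; 18361 is not s-gonal.
s = 11: P(11, 64) = 18208 and P(11, 65) = 18785; 18361 is not s-gonal.
s = 12: P(12, 61) = 18361. ✓
Hits: s ∈ {7, 12} → 2.

2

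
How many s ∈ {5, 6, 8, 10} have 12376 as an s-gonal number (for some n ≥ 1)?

s = 5: P(5, 91) = 12376. ✓
s = 6: P(6, 78) = 12090 and P(6, 79) = 12403; 12376 is not s-gonal.
s = 8: P(8, 64) = 12160 and P(8, 65) = 12545; 12376 is not s-gonal.
s = 10: P(10, 56) = 12376. ✓
Hits: s ∈ {5, 10} → 2.

2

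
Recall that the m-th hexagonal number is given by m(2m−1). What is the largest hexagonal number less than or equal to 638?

630

Solve n(2n−1) ≤ 638 for integer n.
n = 18 gives 630 ≤ 638, while n = 19 gives 703 > 638; so the answer is 630.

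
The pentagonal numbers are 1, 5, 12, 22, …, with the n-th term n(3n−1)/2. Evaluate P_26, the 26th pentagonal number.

The 26th pentagonal number is n(3n−1)/2 with n = 26.
26·(3·26 − 1)/2 = 26·77/2 = 1001.

1001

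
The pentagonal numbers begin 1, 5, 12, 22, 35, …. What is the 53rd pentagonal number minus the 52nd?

157

Consecutive pentagonal numbers differ by 3n − 2: here 3·53 − 2 = 157.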